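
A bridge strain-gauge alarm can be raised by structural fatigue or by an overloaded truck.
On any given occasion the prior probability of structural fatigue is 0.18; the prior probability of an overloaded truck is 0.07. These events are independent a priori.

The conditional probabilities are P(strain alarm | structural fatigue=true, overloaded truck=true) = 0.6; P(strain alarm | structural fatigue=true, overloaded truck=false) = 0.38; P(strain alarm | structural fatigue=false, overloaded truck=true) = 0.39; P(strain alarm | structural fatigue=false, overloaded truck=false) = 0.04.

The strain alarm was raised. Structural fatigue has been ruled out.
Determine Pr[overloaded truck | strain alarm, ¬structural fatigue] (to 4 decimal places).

Enumerate both values of overloaded truck and weight by the priors:
  P(strain alarm | ¬structural fatigue) = 0.04*0.93 + 0.39*0.07
        = 0.037200 + 0.027300 = 0.064500
Keeping only the overloaded truck-present terms gives 0.027300, so
  P(overloaded truck | strain alarm, ¬structural fatigue) = 0.027300 / 0.064500 ≈ 0.4233

Pr[overloaded truck | strain alarm, ¬structural fatigue] ≈ 0.4233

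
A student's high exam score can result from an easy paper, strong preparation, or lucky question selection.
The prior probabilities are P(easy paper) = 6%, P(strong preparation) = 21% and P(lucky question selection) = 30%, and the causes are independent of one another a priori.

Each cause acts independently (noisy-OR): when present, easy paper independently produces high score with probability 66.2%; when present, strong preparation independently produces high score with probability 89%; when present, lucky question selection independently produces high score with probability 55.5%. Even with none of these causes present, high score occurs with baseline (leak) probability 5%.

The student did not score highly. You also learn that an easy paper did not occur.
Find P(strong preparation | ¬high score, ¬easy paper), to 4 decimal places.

Under noisy-OR, P(high score | causes) = 1 − (1−0.05)·∏(1−qᵢ) over the active causes.
By total probability over the 4 (strong preparation, lucky question selection) configurations:
  P(¬high score | ¬easy paper) = 0.95*0.79*0.7 + 0.42275*0.79*0.3 + 0.1045*0.21*0.7 + 0.046503*0.21*0.3
        = 0.525350 + 0.100192 + 0.015361 + 0.002930 = 0.643833
Keeping only the strong preparation-present terms gives 0.018291, so
  P(strong preparation | ¬high score, ¬easy paper) = 0.018291 / 0.643833 ≈ 0.0284

P(strong preparation | ¬high score, ¬easy paper) ≈ 0.0284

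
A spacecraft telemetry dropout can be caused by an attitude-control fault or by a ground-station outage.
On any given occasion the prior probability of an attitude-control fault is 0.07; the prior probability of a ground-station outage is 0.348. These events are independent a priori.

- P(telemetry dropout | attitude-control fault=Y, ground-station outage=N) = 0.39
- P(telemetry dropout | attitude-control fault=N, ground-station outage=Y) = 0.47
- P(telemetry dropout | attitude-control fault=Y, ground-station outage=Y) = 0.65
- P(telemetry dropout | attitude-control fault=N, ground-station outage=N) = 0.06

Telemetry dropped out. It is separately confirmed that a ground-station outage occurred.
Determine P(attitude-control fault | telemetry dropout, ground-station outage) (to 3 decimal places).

P(attitude-control fault | telemetry dropout, ground-station outage) ≈ 0.094

Enumerate both values of attitude-control fault and weight by the priors:
  P(telemetry dropout | ground-station outage) = 0.47·0.93 + 0.65·0.07
        = 0.437100 + 0.045500 = 0.482600
Configurations with attitude-control fault contribute 0.045500, so
  P(attitude-control fault | telemetry dropout, ground-station outage) = 0.045500 / 0.482600 ≈ 0.094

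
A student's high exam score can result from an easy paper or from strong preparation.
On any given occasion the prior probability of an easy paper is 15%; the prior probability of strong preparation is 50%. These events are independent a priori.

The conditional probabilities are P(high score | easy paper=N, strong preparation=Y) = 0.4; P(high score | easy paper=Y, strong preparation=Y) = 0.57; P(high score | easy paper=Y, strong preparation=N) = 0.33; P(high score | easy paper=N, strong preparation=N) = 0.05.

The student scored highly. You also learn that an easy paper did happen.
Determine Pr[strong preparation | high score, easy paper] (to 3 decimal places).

Enumerate both values of strong preparation and weight by the priors:
  P(high score | easy paper) = 0.33*0.5 + 0.57*0.5
        = 0.165000 + 0.285000 = 0.450000
Configurations with strong preparation contribute 0.285000, so
  P(strong preparation | high score, easy paper) = 0.285000 / 0.450000 ≈ 0.633

Pr[strong preparation | high score, easy paper] ≈ 0.633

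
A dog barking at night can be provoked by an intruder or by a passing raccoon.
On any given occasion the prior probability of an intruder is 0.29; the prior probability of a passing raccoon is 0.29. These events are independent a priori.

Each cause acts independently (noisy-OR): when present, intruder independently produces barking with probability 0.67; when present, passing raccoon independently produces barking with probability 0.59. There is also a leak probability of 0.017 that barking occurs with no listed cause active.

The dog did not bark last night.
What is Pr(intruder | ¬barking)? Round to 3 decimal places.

Pr(intruder | ¬barking) ≈ 0.119

Under noisy-OR, P(barking | causes) = 1 − (1−0.017)·∏(1−qᵢ) over the active causes.
P(¬barking) = 0.983·0.71·0.71 + 0.40303·0.71·0.29 + 0.32439·0.29·0.71 + 0.133·0.29·0.29 = 0.495530 + 0.082984 + 0.066792 + 0.011185 = 0.656491
Restricting to configurations with intruder present: 0.066792 + 0.011185 = 0.077977.
Hence the posterior is 0.077977/0.656491 ≈ 0.119.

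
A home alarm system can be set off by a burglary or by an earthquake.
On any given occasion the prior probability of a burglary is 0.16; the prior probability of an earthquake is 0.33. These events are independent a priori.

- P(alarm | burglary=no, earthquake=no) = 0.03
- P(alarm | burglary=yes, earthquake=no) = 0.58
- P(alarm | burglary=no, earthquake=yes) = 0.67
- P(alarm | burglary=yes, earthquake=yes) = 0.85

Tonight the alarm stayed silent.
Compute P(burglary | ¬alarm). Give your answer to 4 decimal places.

Weight on burglary=true, given the evidence: 0.045024 + 0.007920 = 0.052944
Denominator P(¬alarm): 0.97*0.84*0.67 + 0.33*0.84*0.33 + 0.42*0.16*0.67 + 0.15*0.16*0.33 = 0.690336
Posterior = 0.052944 / 0.690336 ≈ 0.0767

P(burglary | ¬alarm) ≈ 0.0767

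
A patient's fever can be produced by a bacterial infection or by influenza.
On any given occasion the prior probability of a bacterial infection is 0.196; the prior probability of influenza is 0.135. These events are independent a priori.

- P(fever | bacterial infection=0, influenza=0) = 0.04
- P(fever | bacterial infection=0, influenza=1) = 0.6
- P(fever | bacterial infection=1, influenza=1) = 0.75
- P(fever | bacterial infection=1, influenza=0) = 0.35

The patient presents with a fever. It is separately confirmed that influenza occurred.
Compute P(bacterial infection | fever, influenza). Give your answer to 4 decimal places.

P(bacterial infection | fever, influenza) ≈ 0.2336

For the numerator, keep only bacterial infection=true terms: 0.75×0.196 = 0.147000
Normalizer over all consistent configurations: 0.6×0.804 + 0.75×0.196 = 0.629400
P(bacterial infection | fever, influenza) = 0.147000/0.629400 ≈ 0.2336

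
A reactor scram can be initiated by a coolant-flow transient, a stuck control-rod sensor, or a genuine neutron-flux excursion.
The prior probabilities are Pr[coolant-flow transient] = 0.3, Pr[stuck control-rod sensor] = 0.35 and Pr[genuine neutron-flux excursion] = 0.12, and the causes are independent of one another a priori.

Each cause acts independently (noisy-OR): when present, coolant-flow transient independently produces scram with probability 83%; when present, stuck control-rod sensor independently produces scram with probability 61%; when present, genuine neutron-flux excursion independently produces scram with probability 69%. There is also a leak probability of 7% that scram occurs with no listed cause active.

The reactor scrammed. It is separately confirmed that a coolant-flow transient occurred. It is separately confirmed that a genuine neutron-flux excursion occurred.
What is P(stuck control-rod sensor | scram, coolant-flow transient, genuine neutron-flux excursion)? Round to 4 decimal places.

P(stuck control-rod sensor | scram, coolant-flow transient, genuine neutron-flux excursion) ≈ 0.3571

Under noisy-OR, P(scram | causes) = 1 − (1−0.07)·∏(1−qᵢ) over the active causes.
Enumerate both values of stuck control-rod sensor and weight by the priors:
  P(scram | coolant-flow transient, genuine neutron-flux excursion) = 0.950989×0.65 + 0.980886×0.35
        = 0.618143 + 0.343310 = 0.961453
Keeping only the stuck control-rod sensor-present terms gives 0.343310, so
  P(stuck control-rod sensor | scram, coolant-flow transient, genuine neutron-flux excursion) = 0.343310 / 0.961453 ≈ 0.3571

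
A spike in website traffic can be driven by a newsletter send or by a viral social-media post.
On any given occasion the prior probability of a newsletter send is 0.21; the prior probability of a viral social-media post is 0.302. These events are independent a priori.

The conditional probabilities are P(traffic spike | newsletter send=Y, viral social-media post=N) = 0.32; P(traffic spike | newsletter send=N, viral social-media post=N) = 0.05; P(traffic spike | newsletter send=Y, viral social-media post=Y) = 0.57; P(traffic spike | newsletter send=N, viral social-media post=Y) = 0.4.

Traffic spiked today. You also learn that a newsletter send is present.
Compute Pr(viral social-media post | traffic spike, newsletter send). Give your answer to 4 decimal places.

By total probability over both values of viral social-media post:
  P(traffic spike | newsletter send) = 0.32*0.698 + 0.57*0.302
        = 0.223360 + 0.172140 = 0.395500
Keeping only the viral social-media post-present terms gives 0.172140, so
  P(viral social-media post | traffic spike, newsletter send) = 0.172140 / 0.395500 ≈ 0.4352

Pr(viral social-media post | traffic spike, newsletter send) ≈ 0.4352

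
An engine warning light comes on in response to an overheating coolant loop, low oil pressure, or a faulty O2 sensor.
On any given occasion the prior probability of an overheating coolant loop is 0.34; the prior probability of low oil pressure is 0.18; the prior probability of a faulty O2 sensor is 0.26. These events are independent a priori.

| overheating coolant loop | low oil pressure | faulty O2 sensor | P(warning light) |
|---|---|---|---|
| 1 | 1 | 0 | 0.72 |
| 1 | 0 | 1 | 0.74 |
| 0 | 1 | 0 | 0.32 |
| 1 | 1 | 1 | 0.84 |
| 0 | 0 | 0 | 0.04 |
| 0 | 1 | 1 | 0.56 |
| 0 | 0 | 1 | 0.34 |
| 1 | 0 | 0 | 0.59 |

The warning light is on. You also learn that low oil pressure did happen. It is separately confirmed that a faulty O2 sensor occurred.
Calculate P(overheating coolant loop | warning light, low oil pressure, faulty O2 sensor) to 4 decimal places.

Weight on overheating coolant loop=true, given the evidence: 0.84×0.34 = 0.285600
Normalizer over all consistent configurations: 0.56×0.66 + 0.84×0.34 = 0.655200
Posterior = 0.285600 / 0.655200 ≈ 0.4359

P(overheating coolant loop | warning light, low oil pressure, faulty O2 sensor) ≈ 0.4359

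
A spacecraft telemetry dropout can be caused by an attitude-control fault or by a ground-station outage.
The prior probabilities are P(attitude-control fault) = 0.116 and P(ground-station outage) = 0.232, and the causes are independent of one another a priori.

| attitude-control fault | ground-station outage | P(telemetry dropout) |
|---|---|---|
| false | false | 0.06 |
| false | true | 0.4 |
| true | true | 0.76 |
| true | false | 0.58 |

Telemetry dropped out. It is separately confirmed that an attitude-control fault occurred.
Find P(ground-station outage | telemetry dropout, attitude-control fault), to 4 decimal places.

P(ground-station outage | telemetry dropout, attitude-control fault) ≈ 0.2836

Weight on ground-station outage=true, given the evidence: 0.76·0.232 = 0.176320
Normalizer over all consistent configurations: 0.58·0.768 + 0.76·0.232 = 0.621760
P(ground-station outage | telemetry dropout, attitude-control fault) = 0.176320/0.621760 ≈ 0.2836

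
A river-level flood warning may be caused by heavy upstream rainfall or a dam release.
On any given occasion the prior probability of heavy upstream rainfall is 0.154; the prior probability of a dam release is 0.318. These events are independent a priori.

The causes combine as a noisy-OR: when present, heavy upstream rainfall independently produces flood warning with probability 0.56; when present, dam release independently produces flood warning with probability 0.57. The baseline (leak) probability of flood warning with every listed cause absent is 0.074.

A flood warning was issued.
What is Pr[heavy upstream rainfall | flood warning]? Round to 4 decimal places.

Under noisy-OR, P(flood warning | causes) = 1 − (1−0.074)·∏(1−qᵢ) over the active causes.
P(flood warning) = 0.074·0.846·0.682 + 0.60182·0.846·0.318 + 0.59256·0.154·0.682 + 0.824801·0.154·0.318 = 0.042696 + 0.161906 + 0.062235 + 0.040392 = 0.307229
The heavy upstream rainfall-present share is 0.062235 + 0.040392 = 0.102627.
Hence the posterior is 0.102627/0.307229 ≈ 0.3340.

Pr[heavy upstream rainfall | flood warning] ≈ 0.3340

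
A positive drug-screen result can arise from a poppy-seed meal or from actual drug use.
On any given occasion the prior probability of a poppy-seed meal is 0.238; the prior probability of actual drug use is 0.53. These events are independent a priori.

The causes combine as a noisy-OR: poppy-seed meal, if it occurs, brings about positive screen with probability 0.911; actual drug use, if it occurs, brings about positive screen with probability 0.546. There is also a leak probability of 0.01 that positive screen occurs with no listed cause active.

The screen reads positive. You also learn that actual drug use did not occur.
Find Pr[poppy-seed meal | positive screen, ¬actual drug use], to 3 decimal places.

Under noisy-OR, P(positive screen | causes) = 1 − (1−0.01)·∏(1−qᵢ) over the active causes.
P(positive screen | ¬actual drug use) = 0.01×0.762 + 0.91189×0.238 = 0.007620 + 0.217030 = 0.224650
Of this, 0.217030 comes from 0.91189×0.238 (the poppy-seed meal=true cases).
Hence the posterior is 0.217030/0.224650 ≈ 0.966.

Pr[poppy-seed meal | positive screen, ¬actual drug use] ≈ 0.966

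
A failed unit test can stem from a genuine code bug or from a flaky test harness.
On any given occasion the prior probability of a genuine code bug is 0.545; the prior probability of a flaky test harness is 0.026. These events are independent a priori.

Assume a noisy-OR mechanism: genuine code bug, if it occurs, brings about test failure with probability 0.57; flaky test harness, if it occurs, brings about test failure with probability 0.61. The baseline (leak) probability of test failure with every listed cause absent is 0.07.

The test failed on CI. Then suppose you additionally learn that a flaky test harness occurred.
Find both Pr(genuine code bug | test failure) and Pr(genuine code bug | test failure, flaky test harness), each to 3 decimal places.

Under noisy-OR, P(test failure | causes) = 1 − (1−0.07)·∏(1−qᵢ) over the active causes.
By total probability over the 4 (genuine code bug, flaky test harness) configurations:
  P(test failure) = 0.07*0.455*0.974 + 0.6373*0.455*0.026 + 0.6001*0.545*0.974 + 0.844039*0.545*0.026
        = 0.031022 + 0.007539 + 0.318551 + 0.011960 = 0.369072
Keeping only the genuine code bug-present terms gives 0.330511, so
  P(genuine code bug | test failure) = 0.330511 / 0.369072 ≈ 0.896

Now also conditioning on flaky test harness=true:
By total probability over both values of genuine code bug:
  P(test failure | flaky test harness) = 0.6373*0.455 + 0.844039*0.545
        = 0.289971 + 0.460001 = 0.749972
Configurations with genuine code bug contribute 0.460001, so
  P(genuine code bug | test failure, flaky test harness) = 0.460001 / 0.749972 ≈ 0.613
— flaky test harness explains away the evidence for genuine code bug.

Pr(genuine code bug | test failure) ≈ 0.896; Pr(genuine code bug | test failure, flaky test harness) ≈ 0.613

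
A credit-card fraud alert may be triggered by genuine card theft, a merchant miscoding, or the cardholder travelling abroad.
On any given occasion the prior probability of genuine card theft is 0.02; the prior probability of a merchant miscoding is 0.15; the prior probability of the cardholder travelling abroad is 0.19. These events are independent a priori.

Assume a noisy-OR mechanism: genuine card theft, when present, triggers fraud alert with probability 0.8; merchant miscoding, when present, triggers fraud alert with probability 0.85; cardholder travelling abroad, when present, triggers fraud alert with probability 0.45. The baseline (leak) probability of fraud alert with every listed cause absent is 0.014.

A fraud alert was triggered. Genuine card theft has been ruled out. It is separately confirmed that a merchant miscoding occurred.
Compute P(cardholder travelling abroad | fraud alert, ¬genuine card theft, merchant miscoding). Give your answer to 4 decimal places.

Under noisy-OR, P(fraud alert | causes) = 1 − (1−0.014)·∏(1−qᵢ) over the active causes.
For the numerator, keep only cardholder travelling abroad=true terms: 0.918655*0.19 = 0.174544
Normalizer over all consistent configurations: 0.8521*0.81 + 0.918655*0.19 = 0.864745
P(cardholder travelling abroad | fraud alert, ¬genuine card theft, merchant miscoding) = 0.174544/0.864745 ≈ 0.2018

P(cardholder travelling abroad | fraud alert, ¬genuine card theft, merchant miscoding) ≈ 0.2018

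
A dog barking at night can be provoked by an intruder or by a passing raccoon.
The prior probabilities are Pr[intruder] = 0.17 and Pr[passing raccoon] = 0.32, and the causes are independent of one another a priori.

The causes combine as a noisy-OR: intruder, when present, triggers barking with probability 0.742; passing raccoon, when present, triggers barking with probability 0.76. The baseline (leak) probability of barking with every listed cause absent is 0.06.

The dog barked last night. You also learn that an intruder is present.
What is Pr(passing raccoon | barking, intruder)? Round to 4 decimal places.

Pr(passing raccoon | barking, intruder) ≈ 0.3691

Under noisy-OR, P(barking | causes) = 1 − (1−0.06)·∏(1−qᵢ) over the active causes.
P(barking | intruder) = 0.75748*0.68 + 0.941795*0.32 = 0.515086 + 0.301374 = 0.816460
Of this, 0.301374 comes from 0.941795*0.32 (the passing raccoon=true cases).
P(passing raccoon | barking, intruder) = 0.301374 / 0.816460 ≈ 0.3691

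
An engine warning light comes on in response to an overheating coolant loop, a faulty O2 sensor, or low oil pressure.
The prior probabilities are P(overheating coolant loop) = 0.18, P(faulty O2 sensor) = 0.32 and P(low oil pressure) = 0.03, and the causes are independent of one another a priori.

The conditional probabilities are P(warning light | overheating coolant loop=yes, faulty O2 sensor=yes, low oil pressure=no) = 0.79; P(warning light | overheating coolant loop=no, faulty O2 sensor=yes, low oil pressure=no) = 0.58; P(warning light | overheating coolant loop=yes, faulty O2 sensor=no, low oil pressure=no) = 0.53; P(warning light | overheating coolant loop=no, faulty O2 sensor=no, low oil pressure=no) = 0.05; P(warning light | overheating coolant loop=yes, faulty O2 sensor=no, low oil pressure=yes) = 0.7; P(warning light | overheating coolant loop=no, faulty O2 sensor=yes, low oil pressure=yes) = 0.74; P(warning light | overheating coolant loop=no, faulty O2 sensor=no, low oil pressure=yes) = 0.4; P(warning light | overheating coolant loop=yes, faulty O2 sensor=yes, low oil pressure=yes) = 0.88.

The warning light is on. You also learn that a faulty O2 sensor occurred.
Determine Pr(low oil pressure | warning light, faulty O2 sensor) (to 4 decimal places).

Pr(low oil pressure | warning light, faulty O2 sensor) ≈ 0.0369

Sum P(warning light|·) weighted by the priors over the 4 (overheating coolant loop, low oil pressure) configurations:
  P(warning light | faulty O2 sensor) = 0.58*0.82*0.97 + 0.74*0.82*0.03 + 0.79*0.18*0.97 + 0.88*0.18*0.03
        = 0.461332 + 0.018204 + 0.137934 + 0.004752 = 0.622222
The terms with low oil pressure present sum to 0.022956, so
  P(low oil pressure | warning light, faulty O2 sensor) = 0.022956 / 0.622222 ≈ 0.0369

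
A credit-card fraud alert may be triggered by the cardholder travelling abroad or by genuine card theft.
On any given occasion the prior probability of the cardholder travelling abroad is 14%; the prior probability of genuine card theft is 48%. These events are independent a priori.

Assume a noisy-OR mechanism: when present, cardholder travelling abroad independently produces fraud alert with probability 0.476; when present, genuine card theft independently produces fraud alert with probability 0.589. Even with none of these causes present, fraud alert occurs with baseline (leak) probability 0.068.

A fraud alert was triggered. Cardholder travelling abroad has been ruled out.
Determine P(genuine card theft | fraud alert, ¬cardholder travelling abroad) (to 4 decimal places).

P(genuine card theft | fraud alert, ¬cardholder travelling abroad) ≈ 0.8933

Under noisy-OR, P(fraud alert | causes) = 1 − (1−0.068)·∏(1−qᵢ) over the active causes.
For the numerator, keep only genuine card theft=true terms: 0.616948×0.48 = 0.296135
Normalizer over all consistent configurations: 0.068×0.52 + 0.616948×0.48 = 0.331495
Posterior = 0.296135 / 0.331495 ≈ 0.8933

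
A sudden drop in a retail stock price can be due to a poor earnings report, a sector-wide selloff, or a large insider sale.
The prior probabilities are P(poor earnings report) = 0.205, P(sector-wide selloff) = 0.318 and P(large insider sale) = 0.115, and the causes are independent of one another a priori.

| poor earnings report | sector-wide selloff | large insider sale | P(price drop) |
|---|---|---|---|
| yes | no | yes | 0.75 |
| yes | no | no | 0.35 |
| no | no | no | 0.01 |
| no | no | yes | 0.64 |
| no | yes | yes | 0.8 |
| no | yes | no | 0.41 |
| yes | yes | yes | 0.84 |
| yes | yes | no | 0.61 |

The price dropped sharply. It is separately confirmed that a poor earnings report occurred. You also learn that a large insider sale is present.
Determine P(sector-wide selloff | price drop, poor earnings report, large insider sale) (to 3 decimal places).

P(sector-wide selloff | price drop, poor earnings report, large insider sale) ≈ 0.343

For the numerator, keep only sector-wide selloff=true terms: 0.84·0.318 = 0.267120
Denominator P(price drop | poor earnings report, large insider sale): 0.75·0.682 + 0.84·0.318 = 0.778620
Posterior = 0.267120 / 0.778620 ≈ 0.343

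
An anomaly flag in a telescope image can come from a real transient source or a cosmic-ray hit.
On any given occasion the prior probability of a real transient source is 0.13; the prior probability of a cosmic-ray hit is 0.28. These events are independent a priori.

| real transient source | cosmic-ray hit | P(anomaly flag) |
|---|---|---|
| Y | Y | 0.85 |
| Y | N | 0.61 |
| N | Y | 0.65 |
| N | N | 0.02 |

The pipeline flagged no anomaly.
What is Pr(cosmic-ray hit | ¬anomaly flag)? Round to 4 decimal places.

P(¬anomaly flag) = 0.98·0.87·0.72 + 0.35·0.87·0.28 + 0.39·0.13·0.72 + 0.15·0.13·0.28 = 0.613872 + 0.085260 + 0.036504 + 0.005460 = 0.741096
Restricting to configurations with cosmic-ray hit present: 0.085260 + 0.005460 = 0.090720.
P(cosmic-ray hit | ¬anomaly flag) = 0.090720 / 0.741096 ≈ 0.1224

Pr(cosmic-ray hit | ¬anomaly flag) ≈ 0.1224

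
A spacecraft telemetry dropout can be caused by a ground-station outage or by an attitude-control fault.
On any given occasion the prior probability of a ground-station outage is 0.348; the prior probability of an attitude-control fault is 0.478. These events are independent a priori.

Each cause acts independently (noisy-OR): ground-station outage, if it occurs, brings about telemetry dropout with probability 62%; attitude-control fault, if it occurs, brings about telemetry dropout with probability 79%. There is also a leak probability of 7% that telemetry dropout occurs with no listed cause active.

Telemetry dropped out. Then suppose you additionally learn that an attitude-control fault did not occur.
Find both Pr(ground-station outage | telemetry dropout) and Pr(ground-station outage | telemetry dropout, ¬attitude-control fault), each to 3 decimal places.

Pr(ground-station outage | telemetry dropout) ≈ 0.497; Pr(ground-station outage | telemetry dropout, ¬attitude-control fault) ≈ 0.831

Under noisy-OR, P(telemetry dropout | causes) = 1 − (1−0.07)·∏(1−qᵢ) over the active causes.
Numerator (weight on configurations with ground-station outage): 0.117459 + 0.153999 = 0.271458
Normalizer over all consistent configurations: 0.07×0.652×0.522 + 0.8047×0.652×0.478 + 0.6466×0.348×0.522 + 0.925786×0.348×0.478 = 0.546072
P(ground-station outage | telemetry dropout) = 0.271458/0.546072 ≈ 0.497

Now condition on the additional information:
For the numerator, keep only ground-station outage=true terms: 0.6466×0.348 = 0.225017
The normalizing constant is 0.07×0.652 + 0.6466×0.348 = 0.270657
Posterior = 0.225017 / 0.270657 ≈ 0.831
Ruling out attitude-control fault raises the posterior on ground-station outage — the flip side of explaining away.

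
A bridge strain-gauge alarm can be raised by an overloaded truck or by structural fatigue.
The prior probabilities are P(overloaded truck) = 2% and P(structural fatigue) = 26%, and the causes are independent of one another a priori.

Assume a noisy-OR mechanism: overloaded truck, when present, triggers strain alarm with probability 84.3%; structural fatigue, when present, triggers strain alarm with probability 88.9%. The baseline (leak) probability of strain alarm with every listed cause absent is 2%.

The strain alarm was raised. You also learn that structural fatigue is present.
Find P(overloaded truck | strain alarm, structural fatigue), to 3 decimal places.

P(overloaded truck | strain alarm, structural fatigue) ≈ 0.022

Under noisy-OR, P(strain alarm | causes) = 1 − (1−0.02)·∏(1−qᵢ) over the active causes.
Numerator (weight on configurations with overloaded truck): 0.982922*0.02 = 0.019658
Normalizer over all consistent configurations: 0.89122*0.98 + 0.982922*0.02 = 0.893054
Posterior = 0.019658 / 0.893054 ≈ 0.022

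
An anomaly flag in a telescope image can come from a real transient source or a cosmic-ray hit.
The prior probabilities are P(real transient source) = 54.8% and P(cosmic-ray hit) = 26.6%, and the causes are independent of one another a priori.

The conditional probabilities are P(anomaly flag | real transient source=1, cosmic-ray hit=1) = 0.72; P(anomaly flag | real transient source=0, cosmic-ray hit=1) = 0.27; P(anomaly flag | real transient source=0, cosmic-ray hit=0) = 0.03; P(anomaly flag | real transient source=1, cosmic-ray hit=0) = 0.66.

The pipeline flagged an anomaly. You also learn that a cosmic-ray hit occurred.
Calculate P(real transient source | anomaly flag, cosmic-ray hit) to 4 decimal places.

Enumerate both values of real transient source and weight by the priors:
  P(anomaly flag | cosmic-ray hit) = 0.27×0.452 + 0.72×0.548
        = 0.122040 + 0.394560 = 0.516600
Configurations with real transient source contribute 0.394560, so
  P(real transient source | anomaly flag, cosmic-ray hit) = 0.394560 / 0.516600 ≈ 0.7638

P(real transient source | anomaly flag, cosmic-ray hit) ≈ 0.7638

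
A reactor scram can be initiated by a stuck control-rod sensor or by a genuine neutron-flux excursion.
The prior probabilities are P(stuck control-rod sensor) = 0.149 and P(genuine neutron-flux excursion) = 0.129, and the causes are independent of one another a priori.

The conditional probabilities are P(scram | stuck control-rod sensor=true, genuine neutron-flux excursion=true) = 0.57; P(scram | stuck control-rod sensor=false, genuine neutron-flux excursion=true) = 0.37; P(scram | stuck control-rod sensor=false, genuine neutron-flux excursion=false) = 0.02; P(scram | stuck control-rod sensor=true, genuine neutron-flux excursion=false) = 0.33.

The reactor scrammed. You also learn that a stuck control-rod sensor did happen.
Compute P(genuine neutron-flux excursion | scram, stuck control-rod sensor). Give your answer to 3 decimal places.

Weight on genuine neutron-flux excursion=true, given the evidence: 0.57×0.129 = 0.073530
Normalizer over all consistent configurations: 0.33×0.871 + 0.57×0.129 = 0.360960
P(genuine neutron-flux excursion | scram, stuck control-rod sensor) = 0.073530/0.360960 ≈ 0.204

P(genuine neutron-flux excursion | scram, stuck control-rod sensor) ≈ 0.204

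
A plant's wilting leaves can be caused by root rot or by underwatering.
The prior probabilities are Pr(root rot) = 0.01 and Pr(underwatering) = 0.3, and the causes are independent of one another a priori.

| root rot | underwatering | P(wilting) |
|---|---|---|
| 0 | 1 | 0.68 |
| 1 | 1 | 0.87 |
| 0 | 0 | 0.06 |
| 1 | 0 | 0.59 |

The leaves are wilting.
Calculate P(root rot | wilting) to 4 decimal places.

By total probability over the 4 (root rot, underwatering) configurations:
  P(wilting) = 0.06·0.99·0.7 + 0.68·0.99·0.3 + 0.59·0.01·0.7 + 0.87·0.01·0.3
        = 0.041580 + 0.201960 + 0.004130 + 0.002610 = 0.250280
The terms with root rot present sum to 0.006740, so
  P(root rot | wilting) = 0.006740 / 0.250280 ≈ 0.0269

P(root rot | wilting) ≈ 0.0269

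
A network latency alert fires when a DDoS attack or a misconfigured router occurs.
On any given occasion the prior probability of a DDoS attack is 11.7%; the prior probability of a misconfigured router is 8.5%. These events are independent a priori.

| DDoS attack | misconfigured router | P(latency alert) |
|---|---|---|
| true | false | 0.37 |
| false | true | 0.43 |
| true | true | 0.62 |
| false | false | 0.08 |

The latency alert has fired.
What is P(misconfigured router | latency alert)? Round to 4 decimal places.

Weight on misconfigured router=true, given the evidence: 0.032274 + 0.006166 = 0.038440
Normalizer over all consistent configurations: 0.08×0.883×0.915 + 0.43×0.883×0.085 + 0.37×0.117×0.915 + 0.62×0.117×0.085 = 0.142686
Posterior = 0.038440 / 0.142686 ≈ 0.2694

P(misconfigured router | latency alert) ≈ 0.2694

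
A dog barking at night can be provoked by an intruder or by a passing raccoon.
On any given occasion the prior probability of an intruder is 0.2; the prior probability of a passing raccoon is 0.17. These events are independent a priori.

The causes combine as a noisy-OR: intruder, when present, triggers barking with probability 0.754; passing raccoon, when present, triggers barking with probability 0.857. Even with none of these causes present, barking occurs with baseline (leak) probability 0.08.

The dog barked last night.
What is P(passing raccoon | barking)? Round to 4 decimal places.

Under noisy-OR, P(barking | causes) = 1 − (1−0.08)·∏(1−qᵢ) over the active causes.
P(barking) = 0.08×0.8×0.83 + 0.86844×0.8×0.17 + 0.77368×0.2×0.83 + 0.967636×0.2×0.17 = 0.053120 + 0.118108 + 0.128431 + 0.032900 = 0.332559
Of this, 0.151008 comes from 0.118108 + 0.032900 (the passing raccoon=true cases).
So P(passing raccoon | barking) = 0.151008/0.332559 ≈ 0.4541.

P(passing raccoon | barking) ≈ 0.4541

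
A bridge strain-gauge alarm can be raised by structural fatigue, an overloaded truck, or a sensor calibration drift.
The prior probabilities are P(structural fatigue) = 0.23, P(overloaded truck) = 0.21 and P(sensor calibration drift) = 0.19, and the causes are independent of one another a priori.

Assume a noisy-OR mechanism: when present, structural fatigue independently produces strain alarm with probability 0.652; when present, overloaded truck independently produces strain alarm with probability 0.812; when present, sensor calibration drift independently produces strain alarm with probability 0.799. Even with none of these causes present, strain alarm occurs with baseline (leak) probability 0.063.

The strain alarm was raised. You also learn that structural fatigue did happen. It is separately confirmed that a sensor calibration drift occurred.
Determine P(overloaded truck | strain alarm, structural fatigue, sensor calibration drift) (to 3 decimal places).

P(overloaded truck | strain alarm, structural fatigue, sensor calibration drift) ≈ 0.219

Under noisy-OR, P(strain alarm | causes) = 1 − (1−0.063)·∏(1−qᵢ) over the active causes.
Numerator (weight on configurations with overloaded truck): 0.987678*0.21 = 0.207412
The normalizing constant is 0.934459*0.79 + 0.987678*0.21 = 0.945635
Posterior = 0.207412 / 0.945635 ≈ 0.219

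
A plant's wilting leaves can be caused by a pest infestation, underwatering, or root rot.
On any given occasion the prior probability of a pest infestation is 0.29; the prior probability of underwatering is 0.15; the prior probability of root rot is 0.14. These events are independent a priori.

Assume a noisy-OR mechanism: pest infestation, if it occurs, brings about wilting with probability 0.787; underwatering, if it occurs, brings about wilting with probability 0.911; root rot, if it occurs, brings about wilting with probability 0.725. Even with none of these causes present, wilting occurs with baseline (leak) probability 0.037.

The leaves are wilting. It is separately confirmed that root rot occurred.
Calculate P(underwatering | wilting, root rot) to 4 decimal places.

Under noisy-OR, P(wilting | causes) = 1 − (1−0.037)·∏(1−qᵢ) over the active causes.
P(wilting | root rot) = 0.735175×0.71×0.85 + 0.976431×0.71×0.15 + 0.943592×0.29×0.85 + 0.99498×0.29×0.15 = 0.443678 + 0.103990 + 0.232595 + 0.043282 = 0.823545
The underwatering-present share is 0.103990 + 0.043282 = 0.147272.
So P(underwatering | wilting, root rot) = 0.147272/0.823545 ≈ 0.1788.

P(underwatering | wilting, root rot) ≈ 0.1788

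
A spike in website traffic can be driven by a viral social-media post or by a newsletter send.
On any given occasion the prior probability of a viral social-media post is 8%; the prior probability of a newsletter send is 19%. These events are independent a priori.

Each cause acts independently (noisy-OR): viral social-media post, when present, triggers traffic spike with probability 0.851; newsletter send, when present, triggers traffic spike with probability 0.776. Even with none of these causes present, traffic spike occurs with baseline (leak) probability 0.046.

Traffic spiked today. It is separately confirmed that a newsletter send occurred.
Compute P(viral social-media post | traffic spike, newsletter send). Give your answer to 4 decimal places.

P(viral social-media post | traffic spike, newsletter send) ≈ 0.0967

Under noisy-OR, P(traffic spike | causes) = 1 − (1−0.046)·∏(1−qᵢ) over the active causes.
Sum P(traffic spike|·) weighted by the priors over both values of viral social-media post:
  P(traffic spike | newsletter send) = 0.786304×0.92 + 0.968159×0.08
        = 0.723400 + 0.077453 = 0.800853
Keeping only the viral social-media post-present terms gives 0.077453, so
  P(viral social-media post | traffic spike, newsletter send) = 0.077453 / 0.800853 ≈ 0.0967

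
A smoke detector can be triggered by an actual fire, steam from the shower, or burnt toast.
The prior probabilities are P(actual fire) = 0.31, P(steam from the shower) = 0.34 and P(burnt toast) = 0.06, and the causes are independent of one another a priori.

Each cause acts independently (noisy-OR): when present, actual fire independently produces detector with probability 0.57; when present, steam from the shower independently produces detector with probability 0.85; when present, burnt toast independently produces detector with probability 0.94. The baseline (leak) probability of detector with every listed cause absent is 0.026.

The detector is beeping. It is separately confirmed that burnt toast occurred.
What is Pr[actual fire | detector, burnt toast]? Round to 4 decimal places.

Under noisy-OR, P(detector | causes) = 1 − (1−0.026)·∏(1−qᵢ) over the active causes.
By total probability over the 4 (actual fire, steam from the shower) configurations:
  P(detector | burnt toast) = 0.94156*0.69*0.66 + 0.991234*0.69*0.34 + 0.974871*0.31*0.66 + 0.996231*0.31*0.34
        = 0.428786 + 0.232543 + 0.199459 + 0.105003 = 0.965791
Keeping only the actual fire-present terms gives 0.304462, so
  P(actual fire | detector, burnt toast) = 0.304462 / 0.965791 ≈ 0.3152

Pr[actual fire | detector, burnt toast] ≈ 0.3152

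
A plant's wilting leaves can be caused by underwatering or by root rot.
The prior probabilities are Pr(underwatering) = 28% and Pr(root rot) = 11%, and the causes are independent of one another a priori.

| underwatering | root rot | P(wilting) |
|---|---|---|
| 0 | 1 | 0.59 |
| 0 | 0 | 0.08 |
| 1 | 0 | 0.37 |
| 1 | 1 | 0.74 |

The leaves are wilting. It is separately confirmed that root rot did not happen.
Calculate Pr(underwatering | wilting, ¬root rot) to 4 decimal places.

P(wilting | ¬root rot) = 0.08·0.72 + 0.37·0.28 = 0.057600 + 0.103600 = 0.161200
The underwatering-present share is 0.37·0.28 = 0.103600.
P(underwatering | wilting, ¬root rot) = 0.103600 / 0.161200 ≈ 0.6427

Pr(underwatering | wilting, ¬root rot) ≈ 0.6427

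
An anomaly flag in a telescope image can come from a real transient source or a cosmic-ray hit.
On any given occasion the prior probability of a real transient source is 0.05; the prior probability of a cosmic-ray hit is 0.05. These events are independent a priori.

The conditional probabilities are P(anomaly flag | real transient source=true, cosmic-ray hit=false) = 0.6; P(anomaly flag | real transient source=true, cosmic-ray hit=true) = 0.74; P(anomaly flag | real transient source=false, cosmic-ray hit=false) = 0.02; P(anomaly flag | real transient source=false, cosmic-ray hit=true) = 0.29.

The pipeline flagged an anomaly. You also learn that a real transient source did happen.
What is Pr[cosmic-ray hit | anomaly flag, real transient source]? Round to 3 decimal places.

P(anomaly flag | real transient source) = 0.6*0.95 + 0.74*0.05 = 0.570000 + 0.037000 = 0.607000
Of this, 0.037000 comes from 0.74*0.05 (the cosmic-ray hit=true cases).
So P(cosmic-ray hit | anomaly flag, real transient source) = 0.037000/0.607000 ≈ 0.061.

Pr[cosmic-ray hit | anomaly flag, real transient source] ≈ 0.061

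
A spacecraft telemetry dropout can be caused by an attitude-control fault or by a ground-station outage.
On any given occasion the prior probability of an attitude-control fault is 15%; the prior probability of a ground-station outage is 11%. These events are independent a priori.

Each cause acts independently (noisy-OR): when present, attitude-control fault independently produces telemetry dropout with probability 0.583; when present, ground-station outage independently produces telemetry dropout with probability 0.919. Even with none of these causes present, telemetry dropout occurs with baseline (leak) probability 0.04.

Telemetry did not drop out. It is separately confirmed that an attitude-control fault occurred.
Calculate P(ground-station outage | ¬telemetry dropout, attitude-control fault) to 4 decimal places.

P(ground-station outage | ¬telemetry dropout, attitude-control fault) ≈ 0.0099

Under noisy-OR, P(telemetry dropout | causes) = 1 − (1−0.04)·∏(1−qᵢ) over the active causes.
For the numerator, keep only ground-station outage=true terms: 0.032426*0.11 = 0.003567
The normalizing constant is 0.40032*0.89 + 0.032426*0.11 = 0.359852
Posterior = 0.003567 / 0.359852 ≈ 0.0099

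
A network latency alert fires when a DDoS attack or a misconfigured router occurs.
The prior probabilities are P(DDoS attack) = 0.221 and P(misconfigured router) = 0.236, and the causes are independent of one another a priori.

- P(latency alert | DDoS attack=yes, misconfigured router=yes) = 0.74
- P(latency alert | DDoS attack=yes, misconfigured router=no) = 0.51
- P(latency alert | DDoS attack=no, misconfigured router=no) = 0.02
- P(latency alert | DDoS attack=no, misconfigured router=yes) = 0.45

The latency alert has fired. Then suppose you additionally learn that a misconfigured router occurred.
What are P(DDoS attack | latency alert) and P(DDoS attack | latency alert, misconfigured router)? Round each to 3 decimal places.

P(DDoS attack | latency alert) ≈ 0.569; P(DDoS attack | latency alert, misconfigured router) ≈ 0.318

Sum P(latency alert|·) weighted by the priors over the 4 (DDoS attack, misconfigured router) configurations:
  P(latency alert) = 0.02·0.779·0.764 + 0.45·0.779·0.236 + 0.51·0.221·0.764 + 0.74·0.221·0.236
        = 0.011903 + 0.082730 + 0.086110 + 0.038595 = 0.219338
Configurations with DDoS attack contribute 0.124705, so
  P(DDoS attack | latency alert) = 0.124705 / 0.219338 ≈ 0.569

Now also conditioning on misconfigured router=true:
Weight on DDoS attack=true, given the evidence: 0.74·0.221 = 0.163540
Denominator P(latency alert | misconfigured router): 0.45·0.779 + 0.74·0.221 = 0.514090
Posterior = 0.163540 / 0.514090 ≈ 0.318
The drop from 0.569 to 0.318 is the explaining-away (discounting) effect.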